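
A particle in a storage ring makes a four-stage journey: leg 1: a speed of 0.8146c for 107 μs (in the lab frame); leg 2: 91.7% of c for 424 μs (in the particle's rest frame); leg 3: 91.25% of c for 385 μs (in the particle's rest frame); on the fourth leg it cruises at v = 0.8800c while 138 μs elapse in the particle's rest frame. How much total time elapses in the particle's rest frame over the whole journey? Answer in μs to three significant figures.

τ = 1010 μs

Leg 1: γ = 1/√(1 − 0.8146²) = 1/√0.3364 = 1.724; τ_1 = 107/1.724 = 62.06 μs.
Leg 2: 424 μs is already measured in the particle's rest frame.
Leg 3: 385 μs is already measured in the particle's rest frame.
Leg 4: 138 μs is already measured in the particle's rest frame.
Total: 62.06 + 424.0 + 385.0 + 138.0 μs.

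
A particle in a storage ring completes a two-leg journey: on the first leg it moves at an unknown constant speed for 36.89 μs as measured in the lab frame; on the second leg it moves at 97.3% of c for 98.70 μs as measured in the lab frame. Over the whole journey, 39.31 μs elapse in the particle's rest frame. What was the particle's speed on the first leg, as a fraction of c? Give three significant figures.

Leg 1: speed unknown; τ_1 = 36.89/γ_1.
Leg 2: β = 0.973; γ = 1/√(1 − 0.973²) = 1/√0.05327 = 4.333; τ_2 = 98.70/4.333 = 22.78 μs.
Total proper time: τ_1 + 22.78 = 39.31, so τ_1 = 39.31 − 22.78 = 16.53 μs.
γ_1 = 36.89/16.53 = 2.232; β = √(1 − 1/γ²) = √0.7992.

β = 0.894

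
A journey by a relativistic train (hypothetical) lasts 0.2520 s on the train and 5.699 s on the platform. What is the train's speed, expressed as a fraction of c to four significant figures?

The proper time is measured on the train (both events occur at the train's location); Δt is measured on the platform. γ = Δt/τ = 5.699/0.2520 = 22.62.
β = √(1 − 1/γ²) = √(1 − 0.001955) = √0.9980

β = 0.9990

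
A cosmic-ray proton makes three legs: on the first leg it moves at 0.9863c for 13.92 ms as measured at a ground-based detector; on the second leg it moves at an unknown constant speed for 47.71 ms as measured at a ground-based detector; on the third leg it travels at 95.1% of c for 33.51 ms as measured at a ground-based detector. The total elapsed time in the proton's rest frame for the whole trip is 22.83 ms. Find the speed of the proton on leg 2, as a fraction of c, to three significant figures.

β = 0.977

Leg 1: γ = 1/√(1 − 0.9863²) = 1/√0.02721 = 6.062; τ_1 = 13.92/6.062 = 2.296 ms.
Leg 2: speed unknown; τ_2 = 47.71/γ_2.
Leg 3: β = 0.951; γ = 1/√(1 − 0.951²) = 1/√0.09560 = 3.234; τ_3 = 33.51/3.234 = 10.36 ms.
Total proper time: 2.296 + τ_2 + 10.36 = 22.83, so τ_2 = 22.83 − 12.66 = 10.17 ms.
γ_2 = 47.71/10.17 = 4.690; β = √(1 − 1/γ²) = √0.9545.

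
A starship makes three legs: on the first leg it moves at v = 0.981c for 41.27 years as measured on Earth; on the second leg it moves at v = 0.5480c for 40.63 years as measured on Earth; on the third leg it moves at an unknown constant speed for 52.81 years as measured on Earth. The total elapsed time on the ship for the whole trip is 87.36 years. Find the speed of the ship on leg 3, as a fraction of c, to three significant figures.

Leg 1: γ = 1/√(1 − 0.981²) = 1/√0.03764 = 5.154; τ_1 = 41.27/5.154 = 8.007 years.
Leg 2: γ = 1/√(1 − 0.5480²) = 1/√0.6997 = 1.195; τ_2 = 40.63/1.195 = 33.99 years.
Leg 3: speed unknown; τ_3 = 52.81/γ_3.
Total proper time: 8.007 + 33.99 + τ_3 = 87.36, so τ_3 = 87.36 − 41.99 = 45.37 years.
γ_3 = 52.81/45.37 = 1.164; β = √(1 − 1/γ²) = √0.2620.

β = 0.512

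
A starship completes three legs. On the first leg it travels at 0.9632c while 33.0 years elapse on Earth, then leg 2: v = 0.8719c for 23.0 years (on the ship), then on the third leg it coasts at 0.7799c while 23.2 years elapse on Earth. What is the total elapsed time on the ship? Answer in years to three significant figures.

τ = 46.4 years

Leg 1: γ = 1/√(1 − 0.9632²) = 1/√0.07225 = 3.720; τ_1 = 33.0/3.720 = 8.870 years.
Leg 2: 23.0 years is already measured on the ship.
Leg 3: γ = 1/√(1 − 0.7799²) = 1/√0.3918 = 1.598; τ_3 = 23.2/1.598 = 14.52 years.
Total: 8.870 + 23.00 + 14.52 years.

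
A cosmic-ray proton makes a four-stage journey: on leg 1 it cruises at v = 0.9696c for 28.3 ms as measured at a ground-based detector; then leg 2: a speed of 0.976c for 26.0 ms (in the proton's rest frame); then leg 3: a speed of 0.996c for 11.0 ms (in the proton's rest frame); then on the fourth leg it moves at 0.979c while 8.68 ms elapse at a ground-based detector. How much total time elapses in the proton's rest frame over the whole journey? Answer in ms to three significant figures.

Leg 1: γ = 1/√(1 − 0.9696²) = 1/√0.05988 = 4.087; τ_1 = 28.3/4.087 = 6.925 ms.
Leg 2: 26.0 ms is already measured in the proton's rest frame.
Leg 3: 11.0 ms is already measured in the proton's rest frame.
Leg 4: γ = 1/√(1 − 0.979²) = 1/√0.04156 = 4.905; τ_4 = 8.68/4.905 = 1.770 ms.
Total: 6.925 + 26.00 + 11.00 + 1.770 ms.

τ = 45.7 ms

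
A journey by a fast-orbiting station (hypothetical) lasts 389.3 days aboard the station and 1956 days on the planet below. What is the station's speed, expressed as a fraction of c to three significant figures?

β = 0.980

The proper time is measured aboard the station (both events occur at the station's location); Δt is measured on the planet below. γ = Δt/τ = 1956/389.3 = 5.024.
β = √(1 − 1/γ²) = √(1 − 0.03961) = √0.9604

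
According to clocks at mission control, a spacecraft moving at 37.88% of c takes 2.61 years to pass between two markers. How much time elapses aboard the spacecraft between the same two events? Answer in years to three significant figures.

τ = 2.42 years

β = 0.3788; γ = 1/√(1 − 0.3788²) = 1/√0.8565 = 1.081
The interval measured at mission control is the dilated one; the clock aboard the spacecraft measures the proper time τ = Δt/γ = 2.61/1.081 years.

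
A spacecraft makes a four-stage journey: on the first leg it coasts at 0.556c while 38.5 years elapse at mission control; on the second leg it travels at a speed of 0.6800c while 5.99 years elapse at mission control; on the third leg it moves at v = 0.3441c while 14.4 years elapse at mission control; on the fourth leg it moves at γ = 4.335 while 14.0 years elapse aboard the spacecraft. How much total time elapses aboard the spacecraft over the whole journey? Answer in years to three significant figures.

τ = 63.9 years

Leg 1: γ = 1/√(1 − 0.556²) = 1/√0.6909 = 1.203; τ_1 = 38.5/1.203 = 32.00 years.
Leg 2: γ = 1/√(1 − 0.6800²) = 1/√0.5376 = 1.364; τ_2 = 5.99/1.364 = 4.392 years.
Leg 3: γ = 1/√(1 − 0.3441²) = 1/√0.8816 = 1.065; τ_3 = 14.4/1.065 = 13.52 years.
Leg 4: 14.0 years is already measured aboard the spacecraft.
Total: 32.00 + 4.392 + 13.52 + 14.00 years.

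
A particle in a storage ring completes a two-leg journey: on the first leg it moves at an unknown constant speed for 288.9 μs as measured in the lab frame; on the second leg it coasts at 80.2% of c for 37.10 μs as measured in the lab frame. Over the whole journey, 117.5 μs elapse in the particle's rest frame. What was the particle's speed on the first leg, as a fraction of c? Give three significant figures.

Leg 1: speed unknown; τ_1 = 288.9/γ_1.
Leg 2: β = 0.802; γ = 1/√(1 − 0.802²) = 1/√0.3568 = 1.674; τ_2 = 37.10/1.674 = 22.16 μs.
Total proper time: τ_1 + 22.16 = 117.5, so τ_1 = 117.5 − 22.16 = 95.34 μs.
γ_1 = 288.9/95.34 = 3.030; β = √(1 − 1/γ²) = √0.8911.

β = 0.944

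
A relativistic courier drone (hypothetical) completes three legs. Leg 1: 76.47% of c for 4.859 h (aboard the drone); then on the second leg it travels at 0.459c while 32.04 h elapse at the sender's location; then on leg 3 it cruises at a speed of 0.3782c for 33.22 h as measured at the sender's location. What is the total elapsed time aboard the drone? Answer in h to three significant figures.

τ = 64.1 h

Leg 1: 4.859 h is already measured aboard the drone.
Leg 2: γ = 1/√(1 − 0.459²) = 1/√0.7893 = 1.126; τ_2 = 32.04/1.126 = 28.47 h.
Leg 3: γ = 1/√(1 − 0.3782²) = 1/√0.8570 = 1.080; τ_3 = 33.22/1.080 = 30.75 h.
Total: 4.859 + 28.47 + 30.75 h.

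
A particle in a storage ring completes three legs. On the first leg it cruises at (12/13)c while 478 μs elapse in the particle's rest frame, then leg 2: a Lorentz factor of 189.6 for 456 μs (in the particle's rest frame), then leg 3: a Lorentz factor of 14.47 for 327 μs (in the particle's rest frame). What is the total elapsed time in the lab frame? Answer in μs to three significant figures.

Δt = 9.24×10⁴ μs

Leg 1: γ = 1/√(1 − (12/13)²) = 13/5 = 2.600; Δt_1 = 2.600 × 478 = 1243 μs.
Leg 2: γ = 189.6; Δt_2 = 189.6 × 456 = 8.646×10⁴ μs.
Leg 3: γ = 14.47; Δt_3 = 14.47 × 327 = 4732 μs.
Total: 1243 + 8.646×10⁴ + 4732 μs.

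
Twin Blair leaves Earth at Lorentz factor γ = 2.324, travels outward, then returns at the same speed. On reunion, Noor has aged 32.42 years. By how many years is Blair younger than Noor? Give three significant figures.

γ = 2.324
Blair's elapsed proper time: τ = 32.42/2.324 = 13.95 years.
Age gap = Δt − τ = 32.42 − 13.95 years.

Δt − τ = 18.5 years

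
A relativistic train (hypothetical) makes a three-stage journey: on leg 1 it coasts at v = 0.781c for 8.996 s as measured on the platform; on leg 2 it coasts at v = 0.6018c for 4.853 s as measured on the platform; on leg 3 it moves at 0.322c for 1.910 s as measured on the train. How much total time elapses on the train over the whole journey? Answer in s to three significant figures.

τ = 11.4 s

Leg 1: γ = 1/√(1 − 0.781²) = 1/√0.3900 = 1.601; τ_1 = 8.996/1.601 = 5.618 s.
Leg 2: γ = 1/√(1 − 0.6018²) = 1/√0.6378 = 1.252; τ_2 = 4.853/1.252 = 3.876 s.
Leg 3: 1.910 s is already measured on the train.
Total: 5.618 + 3.876 + 1.910 s.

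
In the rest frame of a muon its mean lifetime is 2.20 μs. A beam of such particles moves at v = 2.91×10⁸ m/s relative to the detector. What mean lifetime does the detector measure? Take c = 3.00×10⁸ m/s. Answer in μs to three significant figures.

Δt = 9.05 μs

β = 2.91×10⁸/3.00×10⁸ = 0.9700; γ = 1/√(1 − 0.9700²) = 4.113
The rest-frame lifetime is the proper time; the lab measures the dilated interval Δt = γτ₀ = 4.113 × 2.20 μs.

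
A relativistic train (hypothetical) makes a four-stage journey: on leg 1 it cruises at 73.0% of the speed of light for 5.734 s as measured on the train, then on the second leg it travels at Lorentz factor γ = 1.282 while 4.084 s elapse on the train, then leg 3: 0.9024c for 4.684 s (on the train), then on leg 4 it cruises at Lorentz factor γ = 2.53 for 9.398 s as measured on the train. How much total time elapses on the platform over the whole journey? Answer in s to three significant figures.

Δt = 48.3 s

Leg 1: β = 0.730; γ = 1/√(1 − 0.730²) = 1/√0.4671 = 1.463; Δt_1 = 1.463 × 5.734 = 8.390 s.
Leg 2: γ = 1.282; Δt_2 = 1.282 × 4.084 = 5.236 s.
Leg 3: γ = 1/√(1 − 0.9024²) = 1/√0.1857 = 2.321; Δt_3 = 2.321 × 4.684 = 10.87 s.
Leg 4: γ = 2.53; Δt_4 = 2.530 × 9.398 = 23.78 s.
Total: 8.390 + 5.236 + 10.87 + 23.78 s.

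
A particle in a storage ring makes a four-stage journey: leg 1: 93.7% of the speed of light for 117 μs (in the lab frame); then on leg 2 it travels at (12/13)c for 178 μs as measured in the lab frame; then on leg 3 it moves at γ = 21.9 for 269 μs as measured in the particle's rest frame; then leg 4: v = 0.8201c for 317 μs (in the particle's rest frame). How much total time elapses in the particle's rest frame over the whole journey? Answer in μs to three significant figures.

Leg 1: β = 0.937; γ = 1/√(1 − 0.937²) = 1/√0.1220 = 2.863; τ_1 = 117/2.863 = 40.87 μs.
Leg 2: γ = 1/√(1 − (12/13)²) = 13/5 = 2.600; τ_2 = 178/2.600 = 68.46 μs.
Leg 3: 269 μs is already measured in the particle's rest frame.
Leg 4: 317 μs is already measured in the particle's rest frame.
Total: 40.87 + 68.46 + 269.0 + 317.0 μs.

τ = 695 μs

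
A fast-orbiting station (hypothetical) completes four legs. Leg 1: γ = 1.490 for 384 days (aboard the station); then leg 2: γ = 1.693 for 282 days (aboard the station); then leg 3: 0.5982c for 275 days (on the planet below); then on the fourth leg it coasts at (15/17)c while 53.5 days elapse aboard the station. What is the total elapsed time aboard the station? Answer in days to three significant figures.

τ = 940 days

Leg 1: 384 days is already measured aboard the station.
Leg 2: 282 days is already measured aboard the station.
Leg 3: γ = 1/√(1 − 0.5982²) = 1/√0.6422 = 1.248; τ_3 = 275/1.248 = 220.4 days.
Leg 4: 53.5 days is already measured aboard the station.
Total: 384.0 + 282.0 + 220.4 + 53.50 days.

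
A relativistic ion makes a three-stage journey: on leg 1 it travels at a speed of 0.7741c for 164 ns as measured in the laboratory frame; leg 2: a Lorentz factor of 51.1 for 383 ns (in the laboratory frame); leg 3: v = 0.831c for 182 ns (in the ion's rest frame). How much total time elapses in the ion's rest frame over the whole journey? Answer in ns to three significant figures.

Leg 1: γ = 1/√(1 − 0.7741²) = 1/√0.4008 = 1.580; τ_1 = 164/1.580 = 103.8 ns.
Leg 2: γ = 51.1; τ_2 = 383/51.10 = 7.495 ns.
Leg 3: 182 ns is already measured in the ion's rest frame.
Total: 103.8 + 7.495 + 182.0 ns.

τ = 293 ns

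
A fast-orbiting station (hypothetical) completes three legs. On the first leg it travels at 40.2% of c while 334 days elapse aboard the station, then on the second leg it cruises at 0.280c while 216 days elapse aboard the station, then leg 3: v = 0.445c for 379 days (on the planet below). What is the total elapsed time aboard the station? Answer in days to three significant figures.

τ = 889 days

Leg 1: 334 days is already measured aboard the station.
Leg 2: 216 days is already measured aboard the station.
Leg 3: γ = 1/√(1 − 0.445²) = 1/√0.8020 = 1.117; τ_3 = 379/1.117 = 339.4 days.
Total: 334.0 + 216.0 + 339.4 days.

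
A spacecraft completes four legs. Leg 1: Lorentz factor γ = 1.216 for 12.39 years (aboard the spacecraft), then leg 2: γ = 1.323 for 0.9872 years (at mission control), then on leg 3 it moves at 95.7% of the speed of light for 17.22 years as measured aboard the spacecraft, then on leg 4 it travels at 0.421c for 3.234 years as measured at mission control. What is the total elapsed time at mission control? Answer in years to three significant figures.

Leg 1: γ = 1.216; Δt_1 = 1.216 × 12.39 = 15.07 years.
Leg 2: 0.9872 years is already measured at mission control.
Leg 3: β = 0.957; γ = 1/√(1 − 0.957²) = 1/√0.08415 = 3.447; Δt_3 = 3.447 × 17.22 = 59.36 years.
Leg 4: 3.234 years is already measured at mission control.
Total: 15.07 + 0.9872 + 59.36 + 3.234 years.

Δt = 78.6 years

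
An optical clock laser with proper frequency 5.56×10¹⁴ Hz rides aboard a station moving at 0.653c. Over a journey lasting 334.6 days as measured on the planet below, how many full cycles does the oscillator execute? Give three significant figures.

γ = 1/√(1 − 0.653²) = 1/√0.5736 = 1.320
The oscillator's own cycle count is N = f × τ where τ is the proper time aboard the station. τ = Δt/γ = 334.6/1.320 = 253.4 days = 2.189×10⁷ s.
N = 5.56×10¹⁴ × 2.189×10⁷ = 1.217×10²².

N = 1.22×10²²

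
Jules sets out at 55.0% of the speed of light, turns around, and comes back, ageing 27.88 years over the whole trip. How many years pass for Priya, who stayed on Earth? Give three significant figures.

Δt = 33.4 years

β = 0.550; γ = 1/√(1 − 0.550²) = 1/√0.6975 = 1.197
Earth-frame duration is the dilated interval: Δt = γτ = 1.197 × 27.88 years.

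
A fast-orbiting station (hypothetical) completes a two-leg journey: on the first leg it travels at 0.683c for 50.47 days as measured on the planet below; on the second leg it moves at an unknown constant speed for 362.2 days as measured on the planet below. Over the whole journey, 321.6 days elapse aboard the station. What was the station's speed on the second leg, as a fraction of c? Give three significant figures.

Leg 1: γ = 1/√(1 − 0.683²) = 1/√0.5335 = 1.369; τ_1 = 50.47/1.369 = 36.86 days.
Leg 2: speed unknown; τ_2 = 362.2/γ_2.
Total proper time: 36.86 + τ_2 = 321.6, so τ_2 = 321.6 − 36.86 = 284.7 days.
γ_2 = 362.2/284.7 = 1.272; β = √(1 − 1/γ²) = √0.3820.

β = 0.618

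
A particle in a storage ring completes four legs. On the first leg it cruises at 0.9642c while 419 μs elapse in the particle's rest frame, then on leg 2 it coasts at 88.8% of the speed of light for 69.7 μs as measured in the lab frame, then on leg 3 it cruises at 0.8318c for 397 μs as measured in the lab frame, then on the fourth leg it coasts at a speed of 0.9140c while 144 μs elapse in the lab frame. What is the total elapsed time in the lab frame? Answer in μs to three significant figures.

Δt = 2190 μs

Leg 1: γ = 1/√(1 − 0.9642²) = 1/√0.07032 = 3.771; Δt_1 = 3.771 × 419 = 1580 μs.
Leg 2: 69.7 μs is already measured in the lab frame.
Leg 3: 397 μs is already measured in the lab frame.
Leg 4: 144 μs is already measured in the lab frame.
Total: 1580 + 69.70 + 397.0 + 144.0 μs.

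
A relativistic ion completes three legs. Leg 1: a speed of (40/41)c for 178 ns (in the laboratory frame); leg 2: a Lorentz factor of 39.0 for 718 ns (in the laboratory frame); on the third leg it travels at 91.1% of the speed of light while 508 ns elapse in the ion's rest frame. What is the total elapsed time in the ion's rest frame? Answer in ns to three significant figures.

Leg 1: γ = 1/√(1 − (40/41)²) = 41/9 ≈ 4.556; τ_1 = 178/4.556 = 39.07 ns.
Leg 2: γ = 39.0; τ_2 = 718/39.00 = 18.41 ns.
Leg 3: 508 ns is already measured in the ion's rest frame.
Total: 39.07 + 18.41 + 508.0 ns.

τ = 565 ns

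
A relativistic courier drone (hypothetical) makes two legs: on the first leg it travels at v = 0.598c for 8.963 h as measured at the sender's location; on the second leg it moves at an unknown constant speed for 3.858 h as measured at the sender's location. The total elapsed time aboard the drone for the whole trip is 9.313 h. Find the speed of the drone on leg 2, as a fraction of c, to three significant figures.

β = 0.834

Leg 1: γ = 1/√(1 − 0.598²) = 1/√0.6424 = 1.248; τ_1 = 8.963/1.248 = 7.184 h.
Leg 2: speed unknown; τ_2 = 3.858/γ_2.
Total proper time: 7.184 + τ_2 = 9.313, so τ_2 = 9.313 − 7.184 = 2.129 h.
γ_2 = 3.858/2.129 = 1.812; β = √(1 − 1/γ²) = √0.6954.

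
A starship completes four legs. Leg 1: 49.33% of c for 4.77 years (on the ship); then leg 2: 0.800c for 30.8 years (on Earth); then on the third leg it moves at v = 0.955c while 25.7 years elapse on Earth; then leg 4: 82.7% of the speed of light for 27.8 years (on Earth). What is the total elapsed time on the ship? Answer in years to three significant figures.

Leg 1: 4.77 years is already measured on the ship.
Leg 2: γ = 1/√(1 − 0.800²) = 5/3 ≈ 1.667; τ_2 = 30.8/1.667 = 18.48 years.
Leg 3: γ = 1/√(1 − 0.955²) = 1/√0.08798 = 3.371; τ_3 = 25.7/3.371 = 7.623 years.
Leg 4: β = 0.827; γ = 1/√(1 − 0.827²) = 1/√0.3161 = 1.779; τ_4 = 27.8/1.779 = 15.63 years.
Total: 4.770 + 18.48 + 7.623 + 15.63 years.

τ = 46.5 years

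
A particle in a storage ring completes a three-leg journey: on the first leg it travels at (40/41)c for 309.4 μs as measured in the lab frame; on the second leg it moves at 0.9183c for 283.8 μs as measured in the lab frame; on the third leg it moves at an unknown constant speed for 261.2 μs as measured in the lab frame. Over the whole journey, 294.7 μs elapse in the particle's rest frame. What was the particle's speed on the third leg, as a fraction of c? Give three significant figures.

Leg 1: γ = 1/√(1 − (40/41)²) = 41/9 ≈ 4.556; τ_1 = 309.4/4.556 = 67.92 μs.
Leg 2: γ = 1/√(1 − 0.9183²) = 1/√0.1567 = 2.526; τ_2 = 283.8/2.526 = 112.4 μs.
Leg 3: speed unknown; τ_3 = 261.2/γ_3.
Total proper time: 67.92 + 112.4 + τ_3 = 294.7, so τ_3 = 294.7 − 180.3 = 114.4 μs.
γ_3 = 261.2/114.4 = 2.283; β = √(1 − 1/γ²) = √0.8081.

β = 0.899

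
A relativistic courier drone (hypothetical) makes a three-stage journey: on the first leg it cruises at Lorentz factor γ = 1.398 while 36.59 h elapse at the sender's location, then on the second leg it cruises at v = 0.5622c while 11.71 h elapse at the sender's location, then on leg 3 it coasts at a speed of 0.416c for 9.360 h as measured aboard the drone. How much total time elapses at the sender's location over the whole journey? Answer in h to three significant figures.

Leg 1: 36.59 h is already measured at the sender's location.
Leg 2: 11.71 h is already measured at the sender's location.
Leg 3: γ = 1/√(1 − 0.416²) = 1/√0.8269 = 1.100; Δt_3 = 1.100 × 9.360 = 10.29 h.
Total: 36.59 + 11.71 + 10.29 h.

Δt = 58.6 h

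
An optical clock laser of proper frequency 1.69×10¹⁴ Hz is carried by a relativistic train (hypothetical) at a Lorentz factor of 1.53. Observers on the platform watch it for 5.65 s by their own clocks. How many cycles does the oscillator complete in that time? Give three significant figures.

N = 6.24×10¹⁴

γ = 1.53
During 5.65 s of lab time, the oscillator's proper time advances by τ = Δt/γ = 5.65/1.530 = 3.693 s = 3.693×10⁰ s.
N = f × τ = 1.69×10¹⁴ × 3.693×10⁰ = 6.241×10¹⁴.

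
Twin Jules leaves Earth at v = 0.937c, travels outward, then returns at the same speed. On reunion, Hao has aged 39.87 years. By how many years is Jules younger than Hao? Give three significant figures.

γ = 1/√(1 − 0.937²) = 1/√0.1220 = 2.863
Jules's elapsed proper time: τ = 39.87/2.863 = 13.93 years.
Age gap = Δt − τ = 39.87 − 13.93 years.

Δt − τ = 25.9 years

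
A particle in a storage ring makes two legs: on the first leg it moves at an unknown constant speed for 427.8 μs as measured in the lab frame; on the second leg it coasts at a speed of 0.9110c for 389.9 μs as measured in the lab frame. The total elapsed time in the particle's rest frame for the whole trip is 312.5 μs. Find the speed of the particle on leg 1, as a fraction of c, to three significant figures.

β = 0.935

Leg 1: speed unknown; τ_1 = 427.8/γ_1.
Leg 2: γ = 1/√(1 − 0.9110²) = 1/√0.1701 = 2.425; τ_2 = 389.9/2.425 = 160.8 μs.
Total proper time: τ_1 + 160.8 = 312.5, so τ_1 = 312.5 − 160.8 = 151.7 μs.
γ_1 = 427.8/151.7 = 2.820; β = √(1 − 1/γ²) = √0.8743.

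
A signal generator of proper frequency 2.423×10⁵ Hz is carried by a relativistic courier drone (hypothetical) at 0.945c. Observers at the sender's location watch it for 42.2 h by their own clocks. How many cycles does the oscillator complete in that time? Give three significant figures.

γ = 1/√(1 − 0.945²) = 1/√0.1070 = 3.057
During 42.2 h of lab time, the oscillator's proper time advances by τ = Δt/γ = 42.2/3.057 = 13.80 h = 4.969×10⁴ s.
N = f × τ = 2.423×10⁵ × 4.969×10⁴ = 1.204×10¹⁰.

N = 1.20×10¹⁰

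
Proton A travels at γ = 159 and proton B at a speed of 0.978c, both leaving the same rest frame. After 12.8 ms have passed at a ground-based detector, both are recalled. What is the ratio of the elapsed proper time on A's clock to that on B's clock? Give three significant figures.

τ_A/τ_B = 0.0301

A: γ = 159. B: γ = 1/√(1 − 0.978²) = 1/√0.04352 = 4.794.
τ_A/τ_B = γ_B/γ_A = 4.794/159.0 = 0.03015, so τ_A/τ_B = 0.03015.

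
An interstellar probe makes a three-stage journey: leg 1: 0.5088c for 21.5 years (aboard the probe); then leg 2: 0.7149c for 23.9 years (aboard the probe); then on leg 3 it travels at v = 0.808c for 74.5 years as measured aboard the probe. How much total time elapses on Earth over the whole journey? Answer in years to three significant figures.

Leg 1: γ = 1/√(1 − 0.5088²) = 1/√0.7411 = 1.162; Δt_1 = 1.162 × 21.5 = 24.97 years.
Leg 2: γ = 1/√(1 − 0.7149²) = 1/√0.4889 = 1.430; Δt_2 = 1.430 × 23.9 = 34.18 years.
Leg 3: γ = 1/√(1 − 0.808²) = 1/√0.3471 = 1.697; Δt_3 = 1.697 × 74.5 = 126.4 years.
Total: 24.97 + 34.18 + 126.4 years.

Δt = 186 years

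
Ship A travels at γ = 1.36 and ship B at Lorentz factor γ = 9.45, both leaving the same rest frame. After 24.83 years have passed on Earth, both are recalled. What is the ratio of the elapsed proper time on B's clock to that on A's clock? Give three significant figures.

τ_B/τ_A = 0.144

A: γ = 1.36. B: γ = 9.45.
τ_A/τ_B = γ_B/γ_A = 9.450/1.360 = 6.949, so τ_B/τ_A = 0.1439.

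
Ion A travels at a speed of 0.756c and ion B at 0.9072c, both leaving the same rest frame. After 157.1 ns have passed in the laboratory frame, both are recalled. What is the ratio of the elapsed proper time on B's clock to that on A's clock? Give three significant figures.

A: γ = 1/√(1 − 0.756²) = 1/√0.4285 = 1.528. B: γ = 1/√(1 − 0.9072²) = 1/√0.1770 = 2.377.
τ_A/τ_B = γ_B/γ_A = 2.377/1.528 = 1.556, so τ_B/τ_A = 0.6427.

τ_B/τ_A = 0.643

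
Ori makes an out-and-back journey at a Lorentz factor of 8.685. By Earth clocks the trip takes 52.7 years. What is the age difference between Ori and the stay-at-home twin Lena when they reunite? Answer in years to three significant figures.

γ = 8.685
Ori's elapsed proper time: τ = 52.7/8.685 = 6.068 years.
Age gap = Δt − τ = 52.7 − 6.068 years.

Δt − τ = 46.6 years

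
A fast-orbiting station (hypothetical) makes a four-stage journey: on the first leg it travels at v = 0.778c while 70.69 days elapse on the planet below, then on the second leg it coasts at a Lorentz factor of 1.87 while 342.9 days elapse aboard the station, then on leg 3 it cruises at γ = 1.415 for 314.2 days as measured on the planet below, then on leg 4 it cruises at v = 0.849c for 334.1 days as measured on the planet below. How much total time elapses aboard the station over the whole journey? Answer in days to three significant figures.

τ = 786 days

Leg 1: γ = 1/√(1 − 0.778²) = 1/√0.3947 = 1.592; τ_1 = 70.69/1.592 = 44.41 days.
Leg 2: 342.9 days is already measured aboard the station.
Leg 3: γ = 1.415; τ_3 = 314.2/1.415 = 222.0 days.
Leg 4: γ = 1/√(1 − 0.849²) = 1/√0.2792 = 1.893; τ_4 = 334.1/1.893 = 176.5 days.
Total: 44.41 + 342.9 + 222.0 + 176.5 days.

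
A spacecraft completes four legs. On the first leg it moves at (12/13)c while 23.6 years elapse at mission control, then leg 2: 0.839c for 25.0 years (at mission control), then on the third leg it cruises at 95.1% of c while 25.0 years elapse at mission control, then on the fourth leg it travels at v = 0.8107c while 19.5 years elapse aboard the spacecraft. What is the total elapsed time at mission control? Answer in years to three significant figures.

Δt = 107 years

Leg 1: 23.6 years is already measured at mission control.
Leg 2: 25.0 years is already measured at mission control.
Leg 3: 25.0 years is already measured at mission control.
Leg 4: γ = 1/√(1 − 0.8107²) = 1/√0.3428 = 1.708; Δt_4 = 1.708 × 19.5 = 33.31 years.
Total: 23.60 + 25.00 + 25.00 + 33.31 years.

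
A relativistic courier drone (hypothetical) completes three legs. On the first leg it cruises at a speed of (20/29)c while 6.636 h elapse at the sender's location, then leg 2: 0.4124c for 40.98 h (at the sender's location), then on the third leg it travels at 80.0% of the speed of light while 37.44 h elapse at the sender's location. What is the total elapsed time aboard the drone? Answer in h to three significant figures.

τ = 64.6 h

Leg 1: γ = 1/√(1 − (20/29)²) = 29/21 ≈ 1.381; τ_1 = 6.636/1.381 = 4.805 h.
Leg 2: γ = 1/√(1 − 0.4124²) = 1/√0.8299 = 1.098; τ_2 = 40.98/1.098 = 37.33 h.
Leg 3: β = 0.800; γ = 1/√(1 − 0.800²) = 1/√0.3600 = 1.667; τ_3 = 37.44/1.667 = 22.46 h.
Total: 4.805 + 37.33 + 22.46 h.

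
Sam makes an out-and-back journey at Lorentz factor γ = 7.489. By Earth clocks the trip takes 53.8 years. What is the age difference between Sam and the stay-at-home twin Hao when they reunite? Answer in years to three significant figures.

Δt − τ = 46.6 years

γ = 7.489
Sam's elapsed proper time: τ = 53.8/7.489 = 7.184 years.
Age gap = Δt − τ = 53.8 − 7.184 years.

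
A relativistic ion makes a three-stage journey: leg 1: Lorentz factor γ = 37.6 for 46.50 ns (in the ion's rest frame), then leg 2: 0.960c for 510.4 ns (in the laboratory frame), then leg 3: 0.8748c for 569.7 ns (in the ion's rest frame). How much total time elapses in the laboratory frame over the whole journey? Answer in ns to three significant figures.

Leg 1: γ = 37.6; Δt_1 = 37.60 × 46.50 = 1748 ns.
Leg 2: 510.4 ns is already measured in the laboratory frame.
Leg 3: γ = 1/√(1 − 0.8748²) = 1/√0.2347 = 2.064; Δt_3 = 2.064 × 569.7 = 1176 ns.
Total: 1748 + 510.4 + 1176 ns.

Δt = 3430 ns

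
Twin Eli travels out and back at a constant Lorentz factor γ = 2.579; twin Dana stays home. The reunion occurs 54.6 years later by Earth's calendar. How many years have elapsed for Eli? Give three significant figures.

γ = 2.579
Eli's clock measures proper time along the trip: τ = Δt/γ = 54.6/2.579 years.

τ = 21.2 years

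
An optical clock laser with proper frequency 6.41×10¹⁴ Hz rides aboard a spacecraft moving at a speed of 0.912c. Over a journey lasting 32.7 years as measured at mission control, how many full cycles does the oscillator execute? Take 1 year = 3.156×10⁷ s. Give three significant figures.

γ = 1/√(1 − 0.912²) = 1/√0.1683 = 2.438
The oscillator's own cycle count is N = f × τ where τ is the proper time aboard the spacecraft. τ = Δt/γ = 32.7/2.438 = 13.41 years = 4.233×10⁸ s.
N = 6.41×10¹⁴ × 4.233×10⁸ = 2.713×10²³.

N = 2.71×10²³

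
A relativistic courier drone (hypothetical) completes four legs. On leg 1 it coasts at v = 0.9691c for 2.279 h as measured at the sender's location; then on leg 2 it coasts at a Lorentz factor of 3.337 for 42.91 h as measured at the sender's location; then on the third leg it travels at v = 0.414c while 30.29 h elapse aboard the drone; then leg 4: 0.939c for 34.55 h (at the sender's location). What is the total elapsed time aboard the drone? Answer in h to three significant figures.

Leg 1: γ = 1/√(1 − 0.9691²) = 1/√0.06085 = 4.054; τ_1 = 2.279/4.054 = 0.5622 h.
Leg 2: γ = 3.337; τ_2 = 42.91/3.337 = 12.86 h.
Leg 3: 30.29 h is already measured aboard the drone.
Leg 4: γ = 1/√(1 − 0.939²) = 1/√0.1183 = 2.908; τ_4 = 34.55/2.908 = 11.88 h.
Total: 0.5622 + 12.86 + 30.29 + 11.88 h.

τ = 55.6 h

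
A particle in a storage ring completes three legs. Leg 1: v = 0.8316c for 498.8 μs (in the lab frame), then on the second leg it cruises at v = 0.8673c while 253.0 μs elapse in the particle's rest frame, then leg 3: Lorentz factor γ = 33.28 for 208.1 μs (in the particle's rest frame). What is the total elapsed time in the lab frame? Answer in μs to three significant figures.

Leg 1: 498.8 μs is already measured in the lab frame.
Leg 2: γ = 1/√(1 − 0.8673²) = 1/√0.2478 = 2.009; Δt_2 = 2.009 × 253.0 = 508.3 μs.
Leg 3: γ = 33.28; Δt_3 = 33.28 × 208.1 = 6926 μs.
Total: 498.8 + 508.3 + 6926 μs.

Δt = 7930 μs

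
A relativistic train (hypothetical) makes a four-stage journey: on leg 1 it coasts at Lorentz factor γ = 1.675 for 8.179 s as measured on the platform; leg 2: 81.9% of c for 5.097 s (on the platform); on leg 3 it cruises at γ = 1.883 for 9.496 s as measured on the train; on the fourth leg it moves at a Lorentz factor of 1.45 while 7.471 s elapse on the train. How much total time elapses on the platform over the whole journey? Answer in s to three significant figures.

Δt = 42.0 s

Leg 1: 8.179 s is already measured on the platform.
Leg 2: 5.097 s is already measured on the platform.
Leg 3: γ = 1.883; Δt_3 = 1.883 × 9.496 = 17.88 s.
Leg 4: γ = 1.45; Δt_4 = 1.450 × 7.471 = 10.83 s.
Total: 8.179 + 5.097 + 17.88 + 10.83 s.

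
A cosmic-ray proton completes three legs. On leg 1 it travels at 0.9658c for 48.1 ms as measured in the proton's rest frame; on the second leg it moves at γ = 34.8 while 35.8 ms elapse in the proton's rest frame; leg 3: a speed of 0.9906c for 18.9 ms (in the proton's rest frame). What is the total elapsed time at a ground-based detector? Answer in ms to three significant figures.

Leg 1: γ = 1/√(1 − 0.9658²) = 1/√0.06723 = 3.857; Δt_1 = 3.857 × 48.1 = 185.5 ms.
Leg 2: γ = 34.8; Δt_2 = 34.80 × 35.8 = 1246 ms.
Leg 3: γ = 1/√(1 − 0.9906²) = 1/√0.01871 = 7.310; Δt_3 = 7.310 × 18.9 = 138.2 ms.
Total: 185.5 + 1246 + 138.2 ms.

Δt = 1570 ms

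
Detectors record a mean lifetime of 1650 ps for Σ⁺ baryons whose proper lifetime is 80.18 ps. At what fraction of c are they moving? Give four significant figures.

γ = Δt/τ₀ = 1650/80.18 = 20.58
β = √(1 − 1/γ²) = √(1 − 0.002361) = √0.9976

β = 0.9988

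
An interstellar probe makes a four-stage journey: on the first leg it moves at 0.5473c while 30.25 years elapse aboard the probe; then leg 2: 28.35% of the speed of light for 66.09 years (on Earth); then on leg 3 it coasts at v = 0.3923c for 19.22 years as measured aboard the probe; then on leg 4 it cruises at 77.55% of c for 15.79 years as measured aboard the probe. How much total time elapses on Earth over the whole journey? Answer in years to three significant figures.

Leg 1: γ = 1/√(1 − 0.5473²) = 1/√0.7005 = 1.195; Δt_1 = 1.195 × 30.25 = 36.14 years.
Leg 2: 66.09 years is already measured on Earth.
Leg 3: γ = 1/√(1 − 0.3923²) = 1/√0.8461 = 1.087; Δt_3 = 1.087 × 19.22 = 20.89 years.
Leg 4: β = 0.7755; γ = 1/√(1 − 0.7755²) = 1/√0.3986 = 1.584; Δt_4 = 1.584 × 15.79 = 25.01 years.
Total: 36.14 + 66.09 + 20.89 + 25.01 years.

Δt = 148 years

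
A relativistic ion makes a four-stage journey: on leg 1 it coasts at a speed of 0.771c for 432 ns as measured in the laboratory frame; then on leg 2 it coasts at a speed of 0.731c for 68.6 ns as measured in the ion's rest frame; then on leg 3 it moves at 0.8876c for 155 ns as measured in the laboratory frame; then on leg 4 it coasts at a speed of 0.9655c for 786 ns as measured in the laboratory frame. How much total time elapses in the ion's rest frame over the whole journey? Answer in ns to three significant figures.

Leg 1: γ = 1/√(1 − 0.771²) = 1/√0.4056 = 1.570; τ_1 = 432/1.570 = 275.1 ns.
Leg 2: 68.6 ns is already measured in the ion's rest frame.
Leg 3: γ = 1/√(1 − 0.8876²) = 1/√0.2122 = 2.171; τ_3 = 155/2.171 = 71.40 ns.
Leg 4: γ = 1/√(1 − 0.9655²) = 1/√0.06781 = 3.840; τ_4 = 786/3.840 = 204.7 ns.
Total: 275.1 + 68.60 + 71.40 + 204.7 ns.

τ = 620 ns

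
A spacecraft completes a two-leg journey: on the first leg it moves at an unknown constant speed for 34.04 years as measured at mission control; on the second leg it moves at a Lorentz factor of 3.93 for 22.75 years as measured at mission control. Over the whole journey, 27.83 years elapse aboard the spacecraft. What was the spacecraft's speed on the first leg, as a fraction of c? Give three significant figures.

Leg 1: speed unknown; τ_1 = 34.04/γ_1.
Leg 2: γ = 3.93; τ_2 = 22.75/3.930 = 5.789 years.
Total proper time: τ_1 + 5.789 = 27.83, so τ_1 = 27.83 − 5.789 = 22.04 years.
γ_1 = 34.04/22.04 = 1.544; β = √(1 − 1/γ²) = √0.5807.

β = 0.762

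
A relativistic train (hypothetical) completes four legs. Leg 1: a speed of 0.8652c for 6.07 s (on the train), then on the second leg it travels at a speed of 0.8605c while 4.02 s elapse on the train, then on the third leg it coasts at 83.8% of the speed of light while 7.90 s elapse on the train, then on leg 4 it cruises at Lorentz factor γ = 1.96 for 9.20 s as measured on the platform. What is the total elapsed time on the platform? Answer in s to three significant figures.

Δt = 43.7 s

Leg 1: γ = 1/√(1 − 0.8652²) = 1/√0.2514 = 1.994; Δt_1 = 1.994 × 6.07 = 12.11 s.
Leg 2: γ = 1/√(1 − 0.8605²) = 1/√0.2595 = 1.963; Δt_2 = 1.963 × 4.02 = 7.891 s.
Leg 3: β = 0.838; γ = 1/√(1 − 0.838²) = 1/√0.2978 = 1.833; Δt_3 = 1.833 × 7.90 = 14.48 s.
Leg 4: 9.20 s is already measured on the platform.
Total: 12.11 + 7.891 + 14.48 + 9.200 s.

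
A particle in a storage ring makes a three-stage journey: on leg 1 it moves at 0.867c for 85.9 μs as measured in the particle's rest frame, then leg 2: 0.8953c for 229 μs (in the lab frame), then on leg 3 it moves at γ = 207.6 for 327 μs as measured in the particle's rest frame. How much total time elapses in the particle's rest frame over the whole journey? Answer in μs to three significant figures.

τ = 515 μs

Leg 1: 85.9 μs is already measured in the particle's rest frame.
Leg 2: γ = 1/√(1 − 0.8953²) = 1/√0.1984 = 2.245; τ_2 = 229/2.245 = 102.0 μs.
Leg 3: 327 μs is already measured in the particle's rest frame.
Total: 85.90 + 102.0 + 327.0 μs.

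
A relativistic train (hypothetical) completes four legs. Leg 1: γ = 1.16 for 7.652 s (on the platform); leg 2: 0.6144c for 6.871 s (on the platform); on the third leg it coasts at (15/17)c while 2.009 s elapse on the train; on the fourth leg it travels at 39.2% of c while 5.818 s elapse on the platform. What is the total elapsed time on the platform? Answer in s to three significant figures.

Leg 1: 7.652 s is already measured on the platform.
Leg 2: 6.871 s is already measured on the platform.
Leg 3: γ = 1/√(1 − (15/17)²) = 17/8 = 2.125; Δt_3 = 2.125 × 2.009 = 4.269 s.
Leg 4: 5.818 s is already measured on the platform.
Total: 7.652 + 6.871 + 4.269 + 5.818 s.

Δt = 24.6 s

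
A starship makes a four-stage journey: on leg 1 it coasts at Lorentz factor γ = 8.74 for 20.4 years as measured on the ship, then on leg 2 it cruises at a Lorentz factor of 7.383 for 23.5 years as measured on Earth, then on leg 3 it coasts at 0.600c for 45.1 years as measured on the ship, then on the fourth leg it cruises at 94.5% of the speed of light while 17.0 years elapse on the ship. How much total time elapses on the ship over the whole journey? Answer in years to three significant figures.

Leg 1: 20.4 years is already measured on the ship.
Leg 2: γ = 7.383; τ_2 = 23.5/7.383 = 3.183 years.
Leg 3: 45.1 years is already measured on the ship.
Leg 4: 17.0 years is already measured on the ship.
Total: 20.40 + 3.183 + 45.10 + 17.00 years.

τ = 85.7 years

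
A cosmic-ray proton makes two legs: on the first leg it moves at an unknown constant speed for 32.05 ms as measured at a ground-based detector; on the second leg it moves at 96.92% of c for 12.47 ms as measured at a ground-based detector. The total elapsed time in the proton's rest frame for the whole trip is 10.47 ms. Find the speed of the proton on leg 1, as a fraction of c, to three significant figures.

Leg 1: speed unknown; τ_1 = 32.05/γ_1.
Leg 2: β = 0.9692; γ = 1/√(1 − 0.9692²) = 1/√0.06065 = 4.061; τ_2 = 12.47/4.061 = 3.071 ms.
Total proper time: τ_1 + 3.071 = 10.47, so τ_1 = 10.47 − 3.071 = 7.399 ms.
γ_1 = 32.05/7.399 = 4.332; β = √(1 − 1/γ²) = √0.9467.

β = 0.973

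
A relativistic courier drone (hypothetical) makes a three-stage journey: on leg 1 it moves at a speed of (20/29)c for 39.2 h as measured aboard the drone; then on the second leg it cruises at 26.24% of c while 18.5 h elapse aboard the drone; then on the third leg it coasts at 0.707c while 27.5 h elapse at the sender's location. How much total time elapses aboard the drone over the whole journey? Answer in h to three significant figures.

Leg 1: 39.2 h is already measured aboard the drone.
Leg 2: 18.5 h is already measured aboard the drone.
Leg 3: γ = 1/√(1 − 0.707²) = 1/√0.5002 = 1.414; τ_3 = 27.5/1.414 = 19.45 h.
Total: 39.20 + 18.50 + 19.45 h.

τ = 77.1 h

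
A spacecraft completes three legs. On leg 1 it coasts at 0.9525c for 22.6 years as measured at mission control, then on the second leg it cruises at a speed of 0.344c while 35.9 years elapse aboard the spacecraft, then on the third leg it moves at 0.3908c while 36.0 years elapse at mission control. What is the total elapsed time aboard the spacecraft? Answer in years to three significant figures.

Leg 1: γ = 1/√(1 − 0.9525²) = 1/√0.09274 = 3.284; τ_1 = 22.6/3.284 = 6.883 years.
Leg 2: 35.9 years is already measured aboard the spacecraft.
Leg 3: γ = 1/√(1 − 0.3908²) = 1/√0.8473 = 1.086; τ_3 = 36.0/1.086 = 33.14 years.
Total: 6.883 + 35.90 + 33.14 years.

τ = 75.9 years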